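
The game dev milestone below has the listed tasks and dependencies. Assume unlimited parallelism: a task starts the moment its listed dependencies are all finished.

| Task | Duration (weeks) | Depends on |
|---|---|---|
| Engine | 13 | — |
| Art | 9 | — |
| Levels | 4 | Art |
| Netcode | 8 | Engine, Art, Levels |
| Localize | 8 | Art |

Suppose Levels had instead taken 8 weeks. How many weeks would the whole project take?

25

As given, the longest chain is Art→Levels→Netcode = 9+4+8 = 21, so the finish is 21 weeks.
Since Levels is critical, the +4 change carries straight to that chain (now 25 weeks).
No other chain overtakes it, so the finish is 25 weeks.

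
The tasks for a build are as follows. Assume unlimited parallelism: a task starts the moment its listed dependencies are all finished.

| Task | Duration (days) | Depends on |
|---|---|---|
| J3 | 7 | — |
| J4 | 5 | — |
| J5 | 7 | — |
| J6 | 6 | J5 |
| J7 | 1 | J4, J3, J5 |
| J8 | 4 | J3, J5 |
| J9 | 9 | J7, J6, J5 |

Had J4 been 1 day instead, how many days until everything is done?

22

The binding path is J5→J6→J9 = 7+6+9 = 22; finish at 22 days.
J4 has 7 days of float (longest path through it is 15).
That remains the longest chain; total 22 days.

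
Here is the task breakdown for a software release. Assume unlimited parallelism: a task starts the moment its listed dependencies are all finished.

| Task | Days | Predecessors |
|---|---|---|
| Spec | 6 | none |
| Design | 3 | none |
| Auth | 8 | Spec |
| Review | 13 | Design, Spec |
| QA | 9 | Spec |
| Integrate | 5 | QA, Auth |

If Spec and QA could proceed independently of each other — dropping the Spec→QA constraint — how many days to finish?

With the dependency in place, Spec→QA→Integrate = 6+9+5 = 20 sets the finish at 20 days.
Without Spec→QA, QA's earliest start moves from 6 to 0.
New critical path: Spec→Auth→Integrate = 6+8+5 = 19 ⇒ 19 days.

19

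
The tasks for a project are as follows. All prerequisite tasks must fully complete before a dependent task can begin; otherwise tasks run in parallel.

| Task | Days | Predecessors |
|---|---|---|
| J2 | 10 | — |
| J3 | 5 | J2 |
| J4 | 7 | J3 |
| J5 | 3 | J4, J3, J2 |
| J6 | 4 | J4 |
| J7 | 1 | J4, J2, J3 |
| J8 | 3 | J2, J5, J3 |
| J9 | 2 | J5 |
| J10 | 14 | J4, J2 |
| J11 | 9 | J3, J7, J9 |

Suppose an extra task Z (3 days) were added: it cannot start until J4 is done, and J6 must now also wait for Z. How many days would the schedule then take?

Originally the schedule takes 36 days.
With Z inserted, J6 now waits for max(J4, Z).
New critical path: J2→J3→J4→J5→J9→J11 = 10+5+7+3+2+9 = 36 ⇒ 36 days.

36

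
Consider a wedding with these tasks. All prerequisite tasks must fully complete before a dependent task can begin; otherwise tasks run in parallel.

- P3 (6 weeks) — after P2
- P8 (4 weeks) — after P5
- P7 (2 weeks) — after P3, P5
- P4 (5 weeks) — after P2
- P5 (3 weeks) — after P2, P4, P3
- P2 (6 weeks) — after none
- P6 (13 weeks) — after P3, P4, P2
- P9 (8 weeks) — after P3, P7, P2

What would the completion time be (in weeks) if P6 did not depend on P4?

Before: longest chain P2→P3→P5→P7→P9 = 6+6+3+2+8 = 25, finish 25.
Dropping P4→P6 doesn't change P6's earliest start (12); another predecessor still binds.
New critical path: P2→P3→P5→P7→P9 = 6+6+3+2+8 = 25 ⇒ 25 weeks.

25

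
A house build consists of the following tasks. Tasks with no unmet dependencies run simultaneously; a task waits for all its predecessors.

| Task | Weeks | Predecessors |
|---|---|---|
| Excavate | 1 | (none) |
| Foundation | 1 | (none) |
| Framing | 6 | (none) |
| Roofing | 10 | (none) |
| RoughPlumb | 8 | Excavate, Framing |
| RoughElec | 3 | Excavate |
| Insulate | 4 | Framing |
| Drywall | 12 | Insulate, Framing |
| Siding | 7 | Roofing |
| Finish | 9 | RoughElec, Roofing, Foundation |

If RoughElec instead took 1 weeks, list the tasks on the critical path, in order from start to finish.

Critical path before the change: Framing→Insulate→Drywall = 6+4+12 = 22 giving 22 weeks.
RoughElec has 9 weeks of float (longest path through it is 13).
The critical path is still Framing→Insulate→Drywall; finish is now 22 weeks.

Framing, Insulate, Drywall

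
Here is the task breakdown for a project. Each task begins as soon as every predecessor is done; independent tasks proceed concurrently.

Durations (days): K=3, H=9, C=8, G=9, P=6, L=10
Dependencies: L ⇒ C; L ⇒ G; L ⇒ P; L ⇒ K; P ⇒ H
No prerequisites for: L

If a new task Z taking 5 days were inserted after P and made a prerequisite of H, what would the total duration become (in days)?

30

Originally the plan takes 25 days.
With Z inserted, H now waits for max(P, Z).
New critical path: L→P→Z→H = 10+6+5+9 = 30 ⇒ 30 days.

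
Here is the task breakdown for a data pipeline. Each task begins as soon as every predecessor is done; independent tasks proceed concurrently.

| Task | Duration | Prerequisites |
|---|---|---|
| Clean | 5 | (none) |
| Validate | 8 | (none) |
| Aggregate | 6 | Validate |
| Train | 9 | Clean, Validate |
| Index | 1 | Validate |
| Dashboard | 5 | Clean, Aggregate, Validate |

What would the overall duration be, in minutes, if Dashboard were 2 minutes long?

17

As given, the longest chain is Validate→Aggregate→Dashboard = 8+6+5 = 19, so the finish is 19 minutes.
Since Dashboard is critical, the -3 change carries straight to that chain (now 16 minutes).
The binding chain switches to Validate→Train = 8+9 = 17; finish 17 minutes.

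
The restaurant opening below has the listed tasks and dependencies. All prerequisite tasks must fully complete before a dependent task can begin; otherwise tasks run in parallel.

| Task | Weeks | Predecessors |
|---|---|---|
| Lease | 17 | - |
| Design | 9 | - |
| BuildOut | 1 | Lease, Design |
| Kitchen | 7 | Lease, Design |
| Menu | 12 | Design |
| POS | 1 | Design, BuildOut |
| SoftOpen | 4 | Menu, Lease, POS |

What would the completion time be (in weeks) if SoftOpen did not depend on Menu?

24

Original critical path: Design→Menu→SoftOpen = 9+12+4 = 25 ⇒ 25 weeks.
Without Menu→SoftOpen, SoftOpen's earliest start moves from 21 to 19.
New critical path: Lease→Kitchen = 17+7 = 24 ⇒ 24 weeks.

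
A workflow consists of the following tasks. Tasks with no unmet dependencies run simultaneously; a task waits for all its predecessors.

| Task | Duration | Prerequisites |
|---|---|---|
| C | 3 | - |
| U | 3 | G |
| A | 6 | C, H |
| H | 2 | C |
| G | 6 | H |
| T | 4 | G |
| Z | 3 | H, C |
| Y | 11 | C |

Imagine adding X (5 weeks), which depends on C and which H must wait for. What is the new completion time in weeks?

Originally the workflow takes 15 weeks.
With X inserted, H now waits for max(C, X).
New critical path: C→X→H→G→T = 3+5+2+6+4 = 20 ⇒ 20 weeks.

20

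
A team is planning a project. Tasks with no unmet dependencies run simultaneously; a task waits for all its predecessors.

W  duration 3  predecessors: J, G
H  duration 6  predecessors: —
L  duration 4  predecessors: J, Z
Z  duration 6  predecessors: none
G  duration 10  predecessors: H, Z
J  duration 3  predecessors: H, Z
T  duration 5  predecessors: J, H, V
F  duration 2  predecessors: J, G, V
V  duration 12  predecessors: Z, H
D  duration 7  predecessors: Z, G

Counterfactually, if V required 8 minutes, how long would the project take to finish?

Actual critical path: Z→V→T = 6+12+5 = 23 ⇒ 23 minutes.
Since V is critical, the -4 change carries straight to that chain (now 19 minutes).
The binding chain switches to H→G→D = 6+10+7 = 23; finish 23 minutes.

23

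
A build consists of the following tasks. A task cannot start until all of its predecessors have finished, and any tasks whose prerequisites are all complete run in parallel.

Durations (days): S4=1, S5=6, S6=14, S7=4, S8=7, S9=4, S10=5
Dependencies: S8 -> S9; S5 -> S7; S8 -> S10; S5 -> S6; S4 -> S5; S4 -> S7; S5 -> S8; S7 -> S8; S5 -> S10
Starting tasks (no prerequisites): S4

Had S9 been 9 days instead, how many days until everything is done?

27

The binding path is S4→S5→S7→S8→S10 = 1+6+4+7+5 = 23; finish at 23 days.
S9 has 1 day of float (longest path through it is 22).
The binding chain switches to S4→S5→S7→S8→S9 = 1+6+4+7+9 = 27; finish 27 days.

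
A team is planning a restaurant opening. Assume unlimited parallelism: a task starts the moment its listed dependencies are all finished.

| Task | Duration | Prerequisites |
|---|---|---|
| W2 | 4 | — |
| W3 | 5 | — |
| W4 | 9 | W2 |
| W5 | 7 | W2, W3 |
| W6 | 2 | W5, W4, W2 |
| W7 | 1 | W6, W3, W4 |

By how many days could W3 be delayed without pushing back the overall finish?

1

The longest chain is W2→W4→W6→W7 = 4+9+2+1 = 16; overall finish 16 days.
Longest path through W3: 15 days (earliest finish 5, latest finish 6).
So W3 can slip 6 − 5 = 1 day.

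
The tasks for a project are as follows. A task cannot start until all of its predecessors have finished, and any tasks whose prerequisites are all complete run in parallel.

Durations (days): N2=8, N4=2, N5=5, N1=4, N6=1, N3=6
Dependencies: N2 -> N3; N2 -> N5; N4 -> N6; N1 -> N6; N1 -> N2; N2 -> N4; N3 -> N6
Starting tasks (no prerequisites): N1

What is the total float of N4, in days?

4

N1→N2→N3→N6 = 4+8+6+1 = 19 sets the makespan at 19 days.
N4 finishes as early as 14 and must finish by 18.
So N4 can slip 18 − 14 = 4 days.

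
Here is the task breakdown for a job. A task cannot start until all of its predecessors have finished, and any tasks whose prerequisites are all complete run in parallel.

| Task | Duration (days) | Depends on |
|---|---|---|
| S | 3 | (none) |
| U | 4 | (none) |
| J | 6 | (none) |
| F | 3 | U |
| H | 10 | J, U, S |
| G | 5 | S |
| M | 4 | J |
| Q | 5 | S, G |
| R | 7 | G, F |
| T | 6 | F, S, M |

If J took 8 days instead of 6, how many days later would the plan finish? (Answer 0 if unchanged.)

Actual critical path: J→H = 6+10 = 16 ⇒ 16 days.
Since J is critical, the +2 change carries straight to that chain (now 18 days).
The critical path is still J→H; finish is now 18 days.
Change in finish: 18 − 16 = +2 days.

2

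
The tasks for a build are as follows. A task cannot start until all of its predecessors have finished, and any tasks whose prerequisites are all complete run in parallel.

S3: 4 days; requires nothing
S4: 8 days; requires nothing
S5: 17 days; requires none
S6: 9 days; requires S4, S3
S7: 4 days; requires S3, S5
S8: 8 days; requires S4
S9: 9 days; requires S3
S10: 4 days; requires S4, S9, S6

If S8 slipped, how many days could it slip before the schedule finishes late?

5

S4→S6→S10 = 8+9+4 = 21 sets the makespan at 21 days.
S8 finishes as early as 16 and must finish by 21.
Slack of S8 = 13 − 8 = 5 days.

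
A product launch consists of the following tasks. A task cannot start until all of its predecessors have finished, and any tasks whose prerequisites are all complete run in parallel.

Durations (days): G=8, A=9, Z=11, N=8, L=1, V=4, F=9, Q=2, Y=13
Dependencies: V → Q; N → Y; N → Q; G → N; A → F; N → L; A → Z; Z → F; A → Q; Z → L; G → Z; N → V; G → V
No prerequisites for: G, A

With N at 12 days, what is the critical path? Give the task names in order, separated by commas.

Baseline: G→N→Y = 8+8+13 = 29 → 29 days.
N is on the critical path; changing it to 12 makes that path 33 days.
That remains the longest chain; total 33 days.

G, N, Y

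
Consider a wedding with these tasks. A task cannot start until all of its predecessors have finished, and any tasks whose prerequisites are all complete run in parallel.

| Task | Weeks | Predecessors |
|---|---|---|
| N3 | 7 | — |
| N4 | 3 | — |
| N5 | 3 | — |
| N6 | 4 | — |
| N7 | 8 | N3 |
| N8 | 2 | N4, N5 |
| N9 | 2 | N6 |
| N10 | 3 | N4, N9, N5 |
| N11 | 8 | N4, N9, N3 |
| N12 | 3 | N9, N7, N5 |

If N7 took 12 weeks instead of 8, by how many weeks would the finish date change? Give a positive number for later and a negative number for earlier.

As given, the longest chain is N3→N7→N12 = 7+8+3 = 18, so the finish is 18 weeks.
N7 is on the critical path; changing it to 12 makes that path 22 weeks.
No other chain overtakes it, so the finish is 22 weeks.
Change in finish: 22 − 18 = +4 weeks.

4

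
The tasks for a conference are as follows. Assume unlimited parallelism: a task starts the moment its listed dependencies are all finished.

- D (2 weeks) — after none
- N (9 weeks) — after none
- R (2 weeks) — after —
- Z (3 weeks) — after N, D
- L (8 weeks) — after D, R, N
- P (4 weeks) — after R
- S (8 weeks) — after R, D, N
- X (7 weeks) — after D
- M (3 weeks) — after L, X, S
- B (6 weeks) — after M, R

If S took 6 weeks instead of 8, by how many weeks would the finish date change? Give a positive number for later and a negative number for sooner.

0

Actual critical path: N→S→M→B = 9+8+3+6 = 26 ⇒ 26 weeks.
Since S is critical, the -2 change carries straight to that chain (now 24 weeks).
New critical path: N→L→M→B = 9+8+3+6 = 26 ⇒ 26 weeks.
Change in finish: 26 − 26 = +0 weeks.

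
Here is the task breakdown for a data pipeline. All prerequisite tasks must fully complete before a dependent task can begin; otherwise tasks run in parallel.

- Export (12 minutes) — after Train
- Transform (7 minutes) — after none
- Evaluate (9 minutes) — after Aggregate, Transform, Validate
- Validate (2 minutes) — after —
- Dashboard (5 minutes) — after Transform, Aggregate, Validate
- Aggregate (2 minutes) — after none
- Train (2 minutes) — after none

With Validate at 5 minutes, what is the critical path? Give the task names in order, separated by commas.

The binding path is Transform→Evaluate = 7+9 = 16; finish at 16 minutes.
The longest path through Validate is only 11 minutes, so Validate has float 5.
That remains the longest chain; total 16 minutes.

Transform, Evaluate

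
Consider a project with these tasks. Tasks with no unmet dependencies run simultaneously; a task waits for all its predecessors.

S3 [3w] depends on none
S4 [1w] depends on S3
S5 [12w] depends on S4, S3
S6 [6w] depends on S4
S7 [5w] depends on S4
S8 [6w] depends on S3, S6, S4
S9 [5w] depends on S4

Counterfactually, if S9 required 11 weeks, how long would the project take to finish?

16

As given, the longest chain is S3→S4→S5 = 3+1+12 = 16, so the finish is 16 weeks.
S9 is off the critical path — its longest chain is 9 weeks, giving 7 of slack.
That remains the longest chain; total 16 weeks.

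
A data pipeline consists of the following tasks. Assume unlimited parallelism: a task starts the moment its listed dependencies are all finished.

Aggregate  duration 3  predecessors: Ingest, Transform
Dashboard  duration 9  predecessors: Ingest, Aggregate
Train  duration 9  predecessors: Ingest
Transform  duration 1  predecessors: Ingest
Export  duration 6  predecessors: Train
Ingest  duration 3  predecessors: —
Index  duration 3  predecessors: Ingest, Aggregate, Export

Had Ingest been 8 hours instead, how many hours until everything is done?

As given, the longest chain is Ingest→Train→Export→Index = 3+9+6+3 = 21, so the finish is 21 hours.
Ingest lies on that path, so at 8 hours the path becomes 26 hours.
No other chain overtakes it, so the finish is 26 hours.

26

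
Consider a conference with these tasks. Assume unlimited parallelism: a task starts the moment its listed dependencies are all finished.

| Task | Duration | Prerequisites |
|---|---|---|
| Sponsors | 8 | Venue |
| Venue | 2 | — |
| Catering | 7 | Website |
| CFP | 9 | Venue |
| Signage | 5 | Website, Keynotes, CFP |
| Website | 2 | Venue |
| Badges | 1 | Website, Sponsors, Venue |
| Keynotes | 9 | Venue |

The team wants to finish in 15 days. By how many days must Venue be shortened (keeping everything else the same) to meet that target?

Current finish: 16 days; target: 15.
Venue is on every critical path, so each day cut from Venue cuts the finish by one (this holds down to a finish of 15).
Need 16 − 15 = 1 day off Venue → Venue becomes 1 day, finish becomes 15.

1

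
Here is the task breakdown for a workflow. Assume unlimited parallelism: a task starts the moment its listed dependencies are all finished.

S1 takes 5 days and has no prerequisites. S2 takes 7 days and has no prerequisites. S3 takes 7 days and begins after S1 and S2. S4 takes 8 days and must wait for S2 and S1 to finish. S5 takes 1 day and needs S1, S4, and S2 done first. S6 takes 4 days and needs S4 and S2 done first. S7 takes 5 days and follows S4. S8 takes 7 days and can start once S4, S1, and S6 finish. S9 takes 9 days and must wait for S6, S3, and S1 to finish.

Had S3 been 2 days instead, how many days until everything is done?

Baseline: S2→S4→S6→S9 = 7+8+4+9 = 28 → 28 days.
S3 has 5 days of float (longest path through it is 23).
No other chain overtakes it, so the finish is 28 days.

28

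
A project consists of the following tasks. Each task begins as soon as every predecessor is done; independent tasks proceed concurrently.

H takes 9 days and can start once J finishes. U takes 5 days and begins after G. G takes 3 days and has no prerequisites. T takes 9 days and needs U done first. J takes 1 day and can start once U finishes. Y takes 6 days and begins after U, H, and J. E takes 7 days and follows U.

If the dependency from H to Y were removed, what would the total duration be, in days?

18

Before: longest chain G→U→J→H→Y = 3+5+1+9+6 = 24, finish 24.
Without H→Y, Y's earliest start moves from 18 to 9.
The longest chain is now G→U→J→H = 3+5+1+9 = 18, so the job takes 18 days.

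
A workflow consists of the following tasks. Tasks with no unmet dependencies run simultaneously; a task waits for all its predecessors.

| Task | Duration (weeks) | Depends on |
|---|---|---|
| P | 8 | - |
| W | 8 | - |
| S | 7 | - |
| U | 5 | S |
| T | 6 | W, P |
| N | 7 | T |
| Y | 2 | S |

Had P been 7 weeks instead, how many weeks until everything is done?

The binding path is P→T→N = 8+6+7 = 21; finish at 21 weeks.
Since P is critical, the -1 change carries straight to that chain (now 20 weeks).
New critical path: W→T→N = 8+6+7 = 21 ⇒ 21 weeks.

21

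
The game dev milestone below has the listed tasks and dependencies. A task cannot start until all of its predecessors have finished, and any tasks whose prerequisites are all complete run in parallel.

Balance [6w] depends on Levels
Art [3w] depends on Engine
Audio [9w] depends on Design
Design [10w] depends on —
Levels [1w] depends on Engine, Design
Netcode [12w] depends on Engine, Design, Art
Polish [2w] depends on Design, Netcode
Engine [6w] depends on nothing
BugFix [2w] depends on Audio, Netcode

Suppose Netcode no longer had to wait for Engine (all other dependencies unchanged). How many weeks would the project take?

Before: longest chain Design→Netcode→Polish = 10+12+2 = 24, finish 24.
Dropping Engine→Netcode doesn't change Netcode's earliest start (10); another predecessor still binds.
New critical path: Design→Netcode→Polish = 10+12+2 = 24 ⇒ 24 weeks.

24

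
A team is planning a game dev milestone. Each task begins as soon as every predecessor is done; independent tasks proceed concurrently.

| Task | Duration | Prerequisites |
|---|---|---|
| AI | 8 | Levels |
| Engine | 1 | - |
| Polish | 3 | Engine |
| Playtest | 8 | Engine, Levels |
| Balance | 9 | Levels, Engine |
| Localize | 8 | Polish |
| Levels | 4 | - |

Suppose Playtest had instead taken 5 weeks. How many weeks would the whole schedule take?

As given, the longest chain is Levels→Balance = 4+9 = 13, so the finish is 13 weeks.
Playtest is off the critical path — its longest chain is 12 weeks, giving 1 of slack.
No other chain overtakes it, so the finish is 13 weeks.

13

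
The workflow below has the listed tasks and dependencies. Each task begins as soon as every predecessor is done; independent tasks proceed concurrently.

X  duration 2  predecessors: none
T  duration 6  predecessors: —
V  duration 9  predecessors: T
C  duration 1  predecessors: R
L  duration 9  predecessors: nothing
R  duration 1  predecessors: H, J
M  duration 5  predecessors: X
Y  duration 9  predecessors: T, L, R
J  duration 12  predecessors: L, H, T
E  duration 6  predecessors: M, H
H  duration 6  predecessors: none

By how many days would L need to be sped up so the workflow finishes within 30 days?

1

Current finish: 31 days; target: 30.
L is on every critical path, so each day cut from L cuts the finish by one (this holds down to a finish of 28).
Need 31 − 30 = 1 day off L → L becomes 8 days, finish becomes 30.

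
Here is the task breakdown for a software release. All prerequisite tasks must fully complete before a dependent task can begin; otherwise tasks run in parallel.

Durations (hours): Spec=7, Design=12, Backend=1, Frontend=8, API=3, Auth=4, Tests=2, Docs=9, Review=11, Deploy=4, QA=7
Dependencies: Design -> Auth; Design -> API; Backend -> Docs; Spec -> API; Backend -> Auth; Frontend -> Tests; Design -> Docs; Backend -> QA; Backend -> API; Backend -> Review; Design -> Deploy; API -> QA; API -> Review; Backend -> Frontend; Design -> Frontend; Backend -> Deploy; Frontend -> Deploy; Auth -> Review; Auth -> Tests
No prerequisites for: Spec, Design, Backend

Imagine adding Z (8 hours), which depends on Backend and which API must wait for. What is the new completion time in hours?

Originally the project takes 27 hours.
With Z inserted, API now waits for max(Design, Backend, Spec, Z).
New critical path: Design→Auth→Review = 12+4+11 = 27 ⇒ 27 hours.

27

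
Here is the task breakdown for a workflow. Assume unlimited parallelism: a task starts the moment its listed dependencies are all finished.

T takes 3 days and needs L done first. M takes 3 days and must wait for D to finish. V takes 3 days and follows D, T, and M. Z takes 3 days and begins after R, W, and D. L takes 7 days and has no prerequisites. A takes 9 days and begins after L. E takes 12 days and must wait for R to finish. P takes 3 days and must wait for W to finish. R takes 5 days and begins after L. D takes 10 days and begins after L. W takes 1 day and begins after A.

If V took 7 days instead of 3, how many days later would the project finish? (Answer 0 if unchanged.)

As given, the longest chain is L→R→E = 7+5+12 = 24, so the finish is 24 days.
The longest path through V is only 23 days, so V has float 1.
Now L→D→M→V = 7+10+3+7 = 27 is longest, so the finish becomes 27 days.
Change in finish: 27 − 24 = +3 days.

3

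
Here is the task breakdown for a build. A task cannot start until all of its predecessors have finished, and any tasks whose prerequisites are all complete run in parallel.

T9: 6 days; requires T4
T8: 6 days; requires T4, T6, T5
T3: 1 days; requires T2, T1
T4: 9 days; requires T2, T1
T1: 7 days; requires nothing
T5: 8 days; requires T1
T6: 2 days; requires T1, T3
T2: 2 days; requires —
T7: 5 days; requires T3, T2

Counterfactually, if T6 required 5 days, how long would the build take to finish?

The binding path is T1→T4→T8 = 7+9+6 = 22; finish at 22 days.
T6 is off the critical path — its longest chain is 16 days, giving 6 of slack.
No other chain overtakes it, so the finish is 22 days.

22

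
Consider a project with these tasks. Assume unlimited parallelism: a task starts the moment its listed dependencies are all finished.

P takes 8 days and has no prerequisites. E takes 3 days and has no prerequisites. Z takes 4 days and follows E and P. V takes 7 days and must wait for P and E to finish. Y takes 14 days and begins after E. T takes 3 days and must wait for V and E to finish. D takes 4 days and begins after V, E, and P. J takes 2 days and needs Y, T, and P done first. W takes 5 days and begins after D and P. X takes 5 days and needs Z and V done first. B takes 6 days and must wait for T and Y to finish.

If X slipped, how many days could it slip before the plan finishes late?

4

The longest chain is P→V→T→B = 8+7+3+6 = 24; overall finish 24 days.
The longest chain containing X totals 20 days.
Float = 24 − 20 = 4.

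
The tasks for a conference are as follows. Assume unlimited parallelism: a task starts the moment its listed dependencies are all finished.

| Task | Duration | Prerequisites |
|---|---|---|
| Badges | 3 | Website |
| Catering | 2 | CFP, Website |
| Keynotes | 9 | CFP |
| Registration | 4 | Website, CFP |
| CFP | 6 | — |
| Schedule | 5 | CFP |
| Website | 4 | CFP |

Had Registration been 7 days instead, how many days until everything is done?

17

Baseline: CFP→Keynotes = 6+9 = 15 → 15 days.
The longest path through Registration is only 14 days, so Registration has float 1.
Now CFP→Website→Registration = 6+4+7 = 17 is longest, so the finish becomes 17 days.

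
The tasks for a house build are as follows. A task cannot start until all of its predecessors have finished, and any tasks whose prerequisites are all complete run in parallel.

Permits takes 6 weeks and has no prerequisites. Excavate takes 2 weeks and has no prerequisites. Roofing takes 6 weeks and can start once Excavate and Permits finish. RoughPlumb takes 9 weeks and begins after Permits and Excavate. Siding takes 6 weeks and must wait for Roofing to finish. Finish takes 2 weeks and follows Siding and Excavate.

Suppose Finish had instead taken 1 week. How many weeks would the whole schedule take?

As given, the longest chain is Permits→Roofing→Siding→Finish = 6+6+6+2 = 20, so the finish is 20 weeks.
Finish lies on that path, so at 1 week the path becomes 19 weeks.
No other chain overtakes it, so the finish is 19 weeks.

19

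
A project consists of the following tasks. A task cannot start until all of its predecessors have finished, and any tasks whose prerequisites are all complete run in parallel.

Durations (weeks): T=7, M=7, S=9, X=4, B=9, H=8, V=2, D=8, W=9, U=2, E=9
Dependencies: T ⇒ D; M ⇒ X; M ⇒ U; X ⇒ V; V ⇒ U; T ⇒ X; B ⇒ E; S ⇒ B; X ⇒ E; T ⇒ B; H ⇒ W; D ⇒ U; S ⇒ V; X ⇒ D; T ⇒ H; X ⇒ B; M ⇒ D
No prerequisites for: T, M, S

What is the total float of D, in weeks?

Critical path: T→X→B→E = 7+4+9+9 = 29, so the finish is 29 weeks.
D finishes as early as 19 and must finish by 27.
Float = 29 − 21 = 8.

8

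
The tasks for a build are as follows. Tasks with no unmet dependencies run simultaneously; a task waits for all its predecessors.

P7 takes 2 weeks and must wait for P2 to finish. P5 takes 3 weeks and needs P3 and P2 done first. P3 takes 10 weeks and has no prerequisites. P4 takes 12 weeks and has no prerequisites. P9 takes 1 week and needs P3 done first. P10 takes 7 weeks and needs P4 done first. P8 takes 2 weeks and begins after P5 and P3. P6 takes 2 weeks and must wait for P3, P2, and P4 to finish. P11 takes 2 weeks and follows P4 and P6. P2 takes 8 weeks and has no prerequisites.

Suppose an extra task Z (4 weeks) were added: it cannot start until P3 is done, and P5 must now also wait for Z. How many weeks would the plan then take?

Originally the plan takes 19 weeks.
With Z inserted, P5 now waits for max(P3, P2, Z).
New critical path: P3→Z→P5→P8 = 10+4+3+2 = 19 ⇒ 19 weeks.

19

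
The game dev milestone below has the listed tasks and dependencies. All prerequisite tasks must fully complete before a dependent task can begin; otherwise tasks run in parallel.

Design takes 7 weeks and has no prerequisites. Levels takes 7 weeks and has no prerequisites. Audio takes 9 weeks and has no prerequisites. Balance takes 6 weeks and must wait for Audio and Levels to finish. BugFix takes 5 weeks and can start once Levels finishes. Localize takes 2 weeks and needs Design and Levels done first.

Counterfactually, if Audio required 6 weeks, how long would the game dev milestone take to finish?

13

Actual critical path: Audio→Balance = 9+6 = 15 ⇒ 15 weeks.
Since Audio is critical, the -3 change carries straight to that chain (now 12 weeks).
The binding chain switches to Levels→Balance = 7+6 = 13; finish 13 weeks.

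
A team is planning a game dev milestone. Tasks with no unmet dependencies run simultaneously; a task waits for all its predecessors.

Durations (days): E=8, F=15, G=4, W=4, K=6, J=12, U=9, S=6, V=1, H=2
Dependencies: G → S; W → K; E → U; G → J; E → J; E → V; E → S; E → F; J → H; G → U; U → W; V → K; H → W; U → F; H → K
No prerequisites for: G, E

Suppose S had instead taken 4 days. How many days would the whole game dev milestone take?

Baseline: E→J→H→W→K = 8+12+2+4+6 = 32 → 32 days.
S has 18 days of float (longest path through it is 14).
No other chain overtakes it, so the finish is 32 days.

32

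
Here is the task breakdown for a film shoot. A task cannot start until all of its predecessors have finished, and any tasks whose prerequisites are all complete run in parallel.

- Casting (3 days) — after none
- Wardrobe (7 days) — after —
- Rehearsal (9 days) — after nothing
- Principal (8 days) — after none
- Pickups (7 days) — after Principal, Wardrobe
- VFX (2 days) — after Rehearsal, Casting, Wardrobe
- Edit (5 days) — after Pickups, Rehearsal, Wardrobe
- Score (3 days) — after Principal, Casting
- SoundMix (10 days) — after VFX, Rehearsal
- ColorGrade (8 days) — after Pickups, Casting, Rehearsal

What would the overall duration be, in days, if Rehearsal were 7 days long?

Baseline: Principal→Pickups→ColorGrade = 8+7+8 = 23 → 23 days.
Rehearsal has 2 days of float (longest path through it is 21).
That remains the longest chain; total 23 days.

23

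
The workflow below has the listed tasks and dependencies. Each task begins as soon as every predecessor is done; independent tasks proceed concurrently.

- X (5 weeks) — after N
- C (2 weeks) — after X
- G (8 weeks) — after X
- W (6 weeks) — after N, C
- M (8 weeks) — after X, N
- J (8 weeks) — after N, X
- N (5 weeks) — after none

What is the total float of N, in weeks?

0

Critical path: N→X→M = 5+5+8 = 18, so the finish is 18 weeks.
The longest chain containing N totals 18 weeks.
Slack of N = 0 − 0 = 0 weeks.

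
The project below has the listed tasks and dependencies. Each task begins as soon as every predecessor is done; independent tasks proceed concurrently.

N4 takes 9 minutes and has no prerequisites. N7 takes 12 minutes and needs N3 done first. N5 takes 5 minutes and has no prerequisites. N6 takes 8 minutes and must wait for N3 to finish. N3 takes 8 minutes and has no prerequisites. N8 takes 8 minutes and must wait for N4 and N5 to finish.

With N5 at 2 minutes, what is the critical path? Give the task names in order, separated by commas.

As given, the longest chain is N3→N7 = 8+12 = 20, so the finish is 20 minutes.
N5 is off the critical path — its longest chain is 13 minutes, giving 7 of slack.
The critical path is still N3→N7; finish is now 20 minutes.

N3, N7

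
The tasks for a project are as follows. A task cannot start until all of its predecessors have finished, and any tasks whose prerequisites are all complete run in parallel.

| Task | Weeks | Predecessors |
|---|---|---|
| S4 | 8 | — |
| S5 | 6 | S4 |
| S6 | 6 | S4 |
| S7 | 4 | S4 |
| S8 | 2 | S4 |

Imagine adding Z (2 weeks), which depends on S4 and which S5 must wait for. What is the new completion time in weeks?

16

Originally the job takes 14 weeks.
With Z inserted, S5 now waits for max(S4, Z).
New critical path: S4→Z→S5 = 8+2+6 = 16 ⇒ 16 weeks.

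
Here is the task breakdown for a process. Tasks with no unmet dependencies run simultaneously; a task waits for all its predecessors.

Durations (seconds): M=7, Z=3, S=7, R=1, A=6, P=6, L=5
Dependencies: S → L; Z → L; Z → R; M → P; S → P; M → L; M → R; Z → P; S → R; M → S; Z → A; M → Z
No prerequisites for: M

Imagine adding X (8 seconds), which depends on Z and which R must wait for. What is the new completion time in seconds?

20

Originally the schedule takes 20 seconds.
With X inserted, R now waits for max(S, M, Z, X).
New critical path: M→S→P = 7+7+6 = 20 ⇒ 20 seconds.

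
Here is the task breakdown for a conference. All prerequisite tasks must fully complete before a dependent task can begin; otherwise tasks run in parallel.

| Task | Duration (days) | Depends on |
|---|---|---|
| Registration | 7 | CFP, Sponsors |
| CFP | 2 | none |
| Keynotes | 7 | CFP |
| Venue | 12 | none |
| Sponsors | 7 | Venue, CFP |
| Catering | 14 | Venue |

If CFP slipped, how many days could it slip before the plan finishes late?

Critical path: Venue→Sponsors→Registration = 12+7+7 = 26, so the finish is 26 days.
Longest path through CFP: 16 days (earliest finish 2, latest finish 12).
Slack of CFP = 10 − 0 = 10 days.

10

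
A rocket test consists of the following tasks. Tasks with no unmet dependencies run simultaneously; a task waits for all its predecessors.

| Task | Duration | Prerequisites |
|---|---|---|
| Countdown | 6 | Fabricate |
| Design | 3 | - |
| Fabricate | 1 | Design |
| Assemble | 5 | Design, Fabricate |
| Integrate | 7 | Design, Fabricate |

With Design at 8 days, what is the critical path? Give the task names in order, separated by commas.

Actual critical path: Design→Fabricate→Integrate = 3+1+7 = 11 ⇒ 11 days.
Design is on the critical path; changing it to 8 makes that path 16 days.
The critical path is still Design→Fabricate→Integrate; finish is now 16 days.

Design, Fabricate, Integrate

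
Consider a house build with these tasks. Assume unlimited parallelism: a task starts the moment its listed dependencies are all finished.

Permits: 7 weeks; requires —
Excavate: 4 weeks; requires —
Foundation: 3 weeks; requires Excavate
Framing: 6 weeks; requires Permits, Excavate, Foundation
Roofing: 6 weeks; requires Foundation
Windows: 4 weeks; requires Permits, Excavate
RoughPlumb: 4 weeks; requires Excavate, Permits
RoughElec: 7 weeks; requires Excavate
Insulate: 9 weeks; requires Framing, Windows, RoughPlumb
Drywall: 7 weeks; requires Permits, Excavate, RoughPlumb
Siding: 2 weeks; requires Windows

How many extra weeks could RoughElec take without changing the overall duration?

Permits→Framing→Insulate = 7+6+9 = 22 sets the makespan at 22 weeks.
The longest chain containing RoughElec totals 11 weeks.
So RoughElec can slip 22 − 11 = 11 weeks.

11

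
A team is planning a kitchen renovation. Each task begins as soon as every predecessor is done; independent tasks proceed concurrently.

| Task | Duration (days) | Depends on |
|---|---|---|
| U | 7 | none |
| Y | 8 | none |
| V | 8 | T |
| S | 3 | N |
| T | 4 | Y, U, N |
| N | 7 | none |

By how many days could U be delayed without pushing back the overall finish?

The longest chain is Y→T→V = 8+4+8 = 20; overall finish 20 days.
U finishes as early as 7 and must finish by 8.
So U can slip 8 − 7 = 1 day.

1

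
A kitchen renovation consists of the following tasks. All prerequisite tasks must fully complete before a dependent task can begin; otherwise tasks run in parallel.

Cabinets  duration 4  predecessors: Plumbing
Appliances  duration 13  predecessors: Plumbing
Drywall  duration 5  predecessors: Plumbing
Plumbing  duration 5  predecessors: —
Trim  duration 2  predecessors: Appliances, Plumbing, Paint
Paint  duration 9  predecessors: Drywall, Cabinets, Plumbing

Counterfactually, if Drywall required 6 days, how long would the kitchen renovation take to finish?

22

Baseline: Plumbing→Drywall→Paint→Trim = 5+5+9+2 = 21 → 21 days.
Drywall is on the critical path; changing it to 6 makes that path 22 days.
The critical path is still Plumbing→Drywall→Paint→Trim; finish is now 22 days.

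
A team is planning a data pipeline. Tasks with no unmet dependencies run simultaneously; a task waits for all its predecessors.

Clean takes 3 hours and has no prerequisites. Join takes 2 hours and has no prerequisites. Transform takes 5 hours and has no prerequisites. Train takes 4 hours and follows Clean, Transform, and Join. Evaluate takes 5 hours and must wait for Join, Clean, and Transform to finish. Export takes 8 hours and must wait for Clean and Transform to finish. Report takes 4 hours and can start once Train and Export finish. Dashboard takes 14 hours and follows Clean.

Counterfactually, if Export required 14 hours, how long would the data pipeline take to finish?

As given, the longest chain is Transform→Export→Report = 5+8+4 = 17, so the finish is 17 hours.
Since Export is critical, the +6 change carries straight to that chain (now 23 hours).
That remains the longest chain; total 23 hours.

23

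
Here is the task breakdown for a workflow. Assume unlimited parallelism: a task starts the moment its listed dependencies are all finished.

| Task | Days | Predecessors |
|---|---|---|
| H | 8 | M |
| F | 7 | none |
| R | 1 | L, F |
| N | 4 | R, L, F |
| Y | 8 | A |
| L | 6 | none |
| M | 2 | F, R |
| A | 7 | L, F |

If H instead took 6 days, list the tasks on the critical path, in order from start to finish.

F, A, Y

Critical path before the change: F→A→Y = 7+7+8 = 22 giving 22 days.
H has 4 days of float (longest path through it is 18).
The critical path is still F→A→Y; finish is now 22 days.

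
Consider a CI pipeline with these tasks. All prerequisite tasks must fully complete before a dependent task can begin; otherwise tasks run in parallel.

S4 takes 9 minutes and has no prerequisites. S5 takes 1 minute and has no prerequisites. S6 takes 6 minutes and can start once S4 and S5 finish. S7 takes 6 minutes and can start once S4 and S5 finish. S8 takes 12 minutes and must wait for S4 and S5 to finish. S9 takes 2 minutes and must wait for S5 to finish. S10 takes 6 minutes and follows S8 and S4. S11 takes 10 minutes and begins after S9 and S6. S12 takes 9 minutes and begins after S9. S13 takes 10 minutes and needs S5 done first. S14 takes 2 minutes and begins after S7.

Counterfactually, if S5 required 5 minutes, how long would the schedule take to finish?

27

The binding path is S4→S8→S10 = 9+12+6 = 27; finish at 27 minutes.
S5 has 8 minutes of float (longest path through it is 19).
That remains the longest chain; total 27 minutes.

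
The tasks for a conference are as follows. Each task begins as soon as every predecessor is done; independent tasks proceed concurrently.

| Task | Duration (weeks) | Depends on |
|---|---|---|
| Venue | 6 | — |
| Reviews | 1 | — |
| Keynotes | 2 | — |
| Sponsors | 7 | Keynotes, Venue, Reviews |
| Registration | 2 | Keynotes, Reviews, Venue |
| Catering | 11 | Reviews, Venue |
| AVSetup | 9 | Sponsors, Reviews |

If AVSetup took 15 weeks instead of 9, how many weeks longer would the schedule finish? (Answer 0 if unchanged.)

Actual critical path: Venue→Sponsors→AVSetup = 6+7+9 = 22 ⇒ 22 weeks.
AVSetup lies on that path, so at 15 weeks the path becomes 28 weeks.
The critical path is still Venue→Sponsors→AVSetup; finish is now 28 weeks.
Change in finish: 28 − 22 = +6 weeks.

6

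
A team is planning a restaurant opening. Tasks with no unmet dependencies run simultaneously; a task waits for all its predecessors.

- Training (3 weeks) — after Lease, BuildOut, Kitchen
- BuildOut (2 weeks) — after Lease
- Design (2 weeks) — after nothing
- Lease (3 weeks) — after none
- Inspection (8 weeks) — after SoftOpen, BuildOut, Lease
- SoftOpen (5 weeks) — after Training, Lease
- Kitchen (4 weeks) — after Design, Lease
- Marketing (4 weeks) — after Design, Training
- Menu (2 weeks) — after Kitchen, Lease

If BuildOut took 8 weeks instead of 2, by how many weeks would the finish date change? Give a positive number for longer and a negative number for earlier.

The binding path is Lease→Kitchen→Training→SoftOpen→Inspection = 3+4+3+5+8 = 23; finish at 23 weeks.
The longest path through BuildOut is only 21 weeks, so BuildOut has float 2.
The binding chain switches to Lease→BuildOut→Training→SoftOpen→Inspection = 3+8+3+5+8 = 27; finish 27 weeks.
Change in finish: 27 − 23 = +4 weeks.

4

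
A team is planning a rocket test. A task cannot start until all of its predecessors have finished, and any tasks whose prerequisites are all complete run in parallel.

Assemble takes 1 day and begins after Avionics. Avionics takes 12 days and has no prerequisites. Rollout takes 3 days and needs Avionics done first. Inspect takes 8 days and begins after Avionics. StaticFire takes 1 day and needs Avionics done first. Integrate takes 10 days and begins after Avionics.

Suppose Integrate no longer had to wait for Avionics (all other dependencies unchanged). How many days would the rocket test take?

Original critical path: Avionics→Integrate = 12+10 = 22 ⇒ 22 days.
Without Avionics→Integrate, Integrate's earliest start moves from 12 to 0.
New critical path: Avionics→Inspect = 12+8 = 20 ⇒ 20 days.

20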